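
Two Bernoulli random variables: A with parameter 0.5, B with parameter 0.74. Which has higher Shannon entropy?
A

For binary distributions, entropy is maximized at p=0.5 and decreases as p moves toward 0 or 1.

H(A) = H(0.5) = 1.0000 bits
H(B) = H(0.74) = 0.8267 bits

Distribution A (p=0.5) is closer to uniform (p=0.5), so it has higher entropy.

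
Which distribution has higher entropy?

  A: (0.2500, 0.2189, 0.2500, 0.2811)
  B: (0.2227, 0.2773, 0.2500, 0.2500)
B

Both distributions are close to uniform, making this a harder comparison.

H(A) = 1.9944 bits
H(B) = 1.9957 bits

The distribution closer to uniform has higher entropy.
Answer: B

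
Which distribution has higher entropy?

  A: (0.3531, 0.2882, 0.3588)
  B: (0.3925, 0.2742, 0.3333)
A

Both distributions are close to uniform, making this a harder comparison.

H(A) = 1.5781 bits
H(B) = 1.5697 bits

The distribution closer to uniform has higher entropy.
Answer: A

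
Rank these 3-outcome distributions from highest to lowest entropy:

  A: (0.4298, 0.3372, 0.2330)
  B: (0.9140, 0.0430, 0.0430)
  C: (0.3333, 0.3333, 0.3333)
C > A > B

Key insight: Entropy is maximized by uniform distributions and minimized by concentrated distributions.

- Uniform distributions have maximum entropy log₂(3) = 1.5850 bits
- The more "peaked" or concentrated a distribution, the lower its entropy

Entropies:
  H(A) = 1.5421 bits
  H(B) = 0.5090 bits
  H(C) = 1.5850 bits

Ranking: C > A > B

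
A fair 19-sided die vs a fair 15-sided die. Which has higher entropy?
19-sided die

Both are uniform distributions; for uniform over n outcomes, H = log₂(n). H(19-sided) = log₂(19) = 4.248 bits and H(15-sided) = log₂(15) = 3.907 bits. More outcomes in a uniform distribution means higher entropy.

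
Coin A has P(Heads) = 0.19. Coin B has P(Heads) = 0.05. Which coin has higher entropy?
A

For binary distributions, entropy is maximized at p=0.5 and decreases as p moves toward 0 or 1.

H(A) = H(0.19) = 0.7015 bits
H(B) = H(0.05) = 0.2864 bits

Distribution A (p=0.19) is closer to uniform (p=0.5), so it has higher entropy.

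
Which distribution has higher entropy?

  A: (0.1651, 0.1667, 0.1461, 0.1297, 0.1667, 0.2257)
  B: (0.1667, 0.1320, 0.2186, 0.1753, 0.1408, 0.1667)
B

Both distributions are close to uniform, making this a harder comparison.

H(A) = 2.5631 bits
H(B) = 2.5654 bits

The distribution closer to uniform has higher entropy.
Answer: B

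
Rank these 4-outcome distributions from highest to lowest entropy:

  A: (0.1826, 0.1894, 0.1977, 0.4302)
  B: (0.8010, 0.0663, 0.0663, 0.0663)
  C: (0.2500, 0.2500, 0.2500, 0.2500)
C > A > B

Key insight: Entropy is maximized by uniform distributions and minimized by concentrated distributions.

- Uniform distributions have maximum entropy log₂(4) = 2.0000 bits
- The more "peaked" or concentrated a distribution, the lower its entropy

Entropies:
  H(A) = 1.8885 bits
  H(B) = 1.0353 bits
  H(C) = 2.0000 bits

Ranking: C > A > B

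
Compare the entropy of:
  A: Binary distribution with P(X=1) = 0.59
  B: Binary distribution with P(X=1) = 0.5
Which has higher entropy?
B

For binary distributions, entropy is maximized at p=0.5 and decreases as p moves toward 0 or 1.

H(A) = H(0.59) = 0.9765 bits
H(B) = H(0.5) = 1.0000 bits

Distribution B (p=0.5) is closer to uniform (p=0.5), so it has higher entropy.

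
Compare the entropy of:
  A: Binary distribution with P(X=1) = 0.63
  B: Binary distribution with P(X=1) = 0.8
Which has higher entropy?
A

For binary distributions, entropy is maximized at p=0.5 and decreases as p moves toward 0 or 1.

H(A) = H(0.63) = 0.9507 bits
H(B) = H(0.8) = 0.7219 bits

Distribution A (p=0.63) is closer to uniform (p=0.5), so it has higher entropy.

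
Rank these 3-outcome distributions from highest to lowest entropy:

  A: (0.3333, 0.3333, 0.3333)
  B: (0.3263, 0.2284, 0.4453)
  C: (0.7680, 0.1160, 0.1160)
A > B > C

Key insight: Entropy is maximized by uniform distributions and minimized by concentrated distributions.

- Uniform distributions have maximum entropy log₂(3) = 1.5850 bits
- The more "peaked" or concentrated a distribution, the lower its entropy

Entropies:
  H(A) = 1.5850 bits
  H(B) = 1.5335 bits
  H(C) = 1.0135 bits

Ranking: A > B > C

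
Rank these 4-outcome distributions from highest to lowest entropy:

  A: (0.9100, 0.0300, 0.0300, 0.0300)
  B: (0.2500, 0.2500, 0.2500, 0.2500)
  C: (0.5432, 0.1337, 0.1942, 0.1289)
B > C > A

Key insight: Entropy is maximized by uniform distributions and minimized by concentrated distributions.

- Uniform distributions have maximum entropy log₂(4) = 2.0000 bits
- The more "peaked" or concentrated a distribution, the lower its entropy

Entropies:
  H(A) = 0.5791 bits
  H(B) = 2.0000 bits
  H(C) = 1.7066 bits

Ranking: B > C > A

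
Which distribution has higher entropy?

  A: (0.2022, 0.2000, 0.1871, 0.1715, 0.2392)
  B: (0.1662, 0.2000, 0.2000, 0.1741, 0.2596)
A

Both distributions are close to uniform, making this a harder comparison.

H(A) = 2.3130 bits
H(B) = 2.3033 bits

The distribution closer to uniform has higher entropy.
Answer: A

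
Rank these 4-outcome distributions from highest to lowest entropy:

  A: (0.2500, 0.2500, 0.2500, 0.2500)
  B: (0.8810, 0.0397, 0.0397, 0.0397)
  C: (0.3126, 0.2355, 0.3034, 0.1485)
A > C > B

Key insight: Entropy is maximized by uniform distributions and minimized by concentrated distributions.

- Uniform distributions have maximum entropy log₂(4) = 2.0000 bits
- The more "peaked" or concentrated a distribution, the lower its entropy

Entropies:
  H(A) = 2.0000 bits
  H(B) = 0.7151 bits
  H(C) = 1.9463 bits

Ranking: A > C > B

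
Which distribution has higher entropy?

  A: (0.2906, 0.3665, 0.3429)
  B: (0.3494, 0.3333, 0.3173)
B

Both distributions are close to uniform, making this a harder comparison.

H(A) = 1.5783 bits
H(B) = 1.5838 bits

The distribution closer to uniform has higher entropy.
Answer: B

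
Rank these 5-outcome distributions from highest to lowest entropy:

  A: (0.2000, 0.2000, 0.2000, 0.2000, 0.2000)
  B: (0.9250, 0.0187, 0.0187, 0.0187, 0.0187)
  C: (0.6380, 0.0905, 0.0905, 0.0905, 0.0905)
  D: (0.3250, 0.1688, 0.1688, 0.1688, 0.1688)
A > D > C > B

Key insight: Entropy is maximized by uniform distributions and minimized by concentrated distributions.

Entropies:
  H(A) = 2.3219 bits
  H(B) = 0.5343 bits
  H(C) = 1.6683 bits
  H(D) = 2.2597 bits

Ranking: A > D > C > B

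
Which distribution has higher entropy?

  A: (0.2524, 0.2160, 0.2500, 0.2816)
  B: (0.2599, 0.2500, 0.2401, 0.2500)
B

Both distributions are close to uniform, making this a harder comparison.

H(A) = 1.9937 bits
H(B) = 1.9994 bits

The distribution closer to uniform has higher entropy.
Answer: B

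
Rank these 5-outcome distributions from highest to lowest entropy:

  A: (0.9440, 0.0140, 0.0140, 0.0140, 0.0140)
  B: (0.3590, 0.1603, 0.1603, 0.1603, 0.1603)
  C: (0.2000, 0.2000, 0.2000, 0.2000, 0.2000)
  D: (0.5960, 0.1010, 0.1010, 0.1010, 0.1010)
C > B > D > A

Key insight: Entropy is maximized by uniform distributions and minimized by concentrated distributions.

Entropies:
  H(A) = 0.4234 bits
  H(B) = 2.2238 bits
  H(C) = 2.3219 bits
  H(D) = 1.7812 bits

Ranking: C > B > D > A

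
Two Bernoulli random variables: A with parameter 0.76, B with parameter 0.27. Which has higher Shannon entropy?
B

For binary distributions, entropy is maximized at p=0.5 and decreases as p moves toward 0 or 1.

H(A) = H(0.76) = 0.7950 bits
H(B) = H(0.27) = 0.8415 bits

Distribution B (p=0.27) is closer to uniform (p=0.5), so it has higher entropy.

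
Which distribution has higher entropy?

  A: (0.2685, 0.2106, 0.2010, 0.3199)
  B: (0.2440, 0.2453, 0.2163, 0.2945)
B

Both distributions are close to uniform, making this a harder comparison.

H(A) = 1.9739 bits
H(B) = 1.9910 bits

The distribution closer to uniform has higher entropy.
Answer: B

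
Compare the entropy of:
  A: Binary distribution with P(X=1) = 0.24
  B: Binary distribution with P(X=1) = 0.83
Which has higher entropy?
A

For binary distributions, entropy is maximized at p=0.5 and decreases as p moves toward 0 or 1.

H(A) = H(0.24) = 0.7950 bits
H(B) = H(0.83) = 0.6577 bits

Distribution A (p=0.24) is closer to uniform (p=0.5), so it has higher entropy.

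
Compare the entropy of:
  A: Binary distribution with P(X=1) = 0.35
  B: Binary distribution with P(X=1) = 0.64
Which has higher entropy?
B

For binary distributions, entropy is maximized at p=0.5 and decreases as p moves toward 0 or 1.

H(A) = H(0.35) = 0.9341 bits
H(B) = H(0.64) = 0.9427 bits

Distribution B (p=0.64) is closer to uniform (p=0.5), so it has higher entropy.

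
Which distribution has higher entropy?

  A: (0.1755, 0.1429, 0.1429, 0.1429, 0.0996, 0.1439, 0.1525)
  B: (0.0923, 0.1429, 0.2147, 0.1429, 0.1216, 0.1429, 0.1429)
A

Both distributions are close to uniform, making this a harder comparison.

H(A) = 2.7913 bits
H(B) = 2.7677 bits

The distribution closer to uniform has higher entropy.
Answer: A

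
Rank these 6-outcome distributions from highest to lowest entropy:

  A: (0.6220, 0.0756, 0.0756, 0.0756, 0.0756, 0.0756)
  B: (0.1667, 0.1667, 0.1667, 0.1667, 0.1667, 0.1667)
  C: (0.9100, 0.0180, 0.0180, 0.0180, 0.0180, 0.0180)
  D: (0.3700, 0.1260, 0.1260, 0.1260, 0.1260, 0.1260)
B > D > A > C

Key insight: Entropy is maximized by uniform distributions and minimized by concentrated distributions.

Entropies:
  H(A) = 1.8343 bits
  H(B) = 2.5850 bits
  H(C) = 0.6454 bits
  H(D) = 2.4135 bits

Ranking: B > D > A > C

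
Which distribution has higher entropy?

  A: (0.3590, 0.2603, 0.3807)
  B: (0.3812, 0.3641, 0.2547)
A

Both distributions are close to uniform, making this a harder comparison.

H(A) = 1.5664 bits
H(B) = 1.5636 bits

The distribution closer to uniform has higher entropy.
Answer: A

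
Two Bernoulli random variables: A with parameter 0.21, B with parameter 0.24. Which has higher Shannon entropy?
B

For binary distributions, entropy is maximized at p=0.5 and decreases as p moves toward 0 or 1.

H(A) = H(0.21) = 0.7415 bits
H(B) = H(0.24) = 0.7950 bits

Distribution B (p=0.24) is closer to uniform (p=0.5), so it has higher entropy.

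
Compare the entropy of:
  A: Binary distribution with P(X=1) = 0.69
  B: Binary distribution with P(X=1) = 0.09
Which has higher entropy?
A

For binary distributions, entropy is maximized at p=0.5 and decreases as p moves toward 0 or 1.

H(A) = H(0.69) = 0.8932 bits
H(B) = H(0.09) = 0.4365 bits

Distribution A (p=0.69) is closer to uniform (p=0.5), so it has higher entropy.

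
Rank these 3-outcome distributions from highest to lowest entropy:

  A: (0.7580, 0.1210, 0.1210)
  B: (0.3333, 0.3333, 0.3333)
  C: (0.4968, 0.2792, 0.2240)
B > C > A

Key insight: Entropy is maximized by uniform distributions and minimized by concentrated distributions.

- Uniform distributions have maximum entropy log₂(3) = 1.5850 bits
- The more "peaked" or concentrated a distribution, the lower its entropy

Entropies:
  H(A) = 1.0404 bits
  H(B) = 1.5850 bits
  H(C) = 1.4988 bits

Ranking: B > C > A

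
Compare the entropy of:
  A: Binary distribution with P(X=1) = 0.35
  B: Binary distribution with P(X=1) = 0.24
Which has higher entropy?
A

For binary distributions, entropy is maximized at p=0.5 and decreases as p moves toward 0 or 1.

H(A) = H(0.35) = 0.9341 bits
H(B) = H(0.24) = 0.7950 bits

Distribution A (p=0.35) is closer to uniform (p=0.5), so it has higher entropy.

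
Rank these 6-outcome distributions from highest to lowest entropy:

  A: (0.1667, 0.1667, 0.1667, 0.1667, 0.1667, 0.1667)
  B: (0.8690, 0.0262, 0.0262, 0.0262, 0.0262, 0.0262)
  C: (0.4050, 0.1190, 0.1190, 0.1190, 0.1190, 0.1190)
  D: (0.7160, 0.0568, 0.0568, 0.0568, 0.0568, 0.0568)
A > C > D > B

Key insight: Entropy is maximized by uniform distributions and minimized by concentrated distributions.

Entropies:
  H(A) = 2.5850 bits
  H(B) = 0.8643 bits
  H(C) = 2.3553 bits
  H(D) = 1.5203 bits

Ranking: A > C > D > B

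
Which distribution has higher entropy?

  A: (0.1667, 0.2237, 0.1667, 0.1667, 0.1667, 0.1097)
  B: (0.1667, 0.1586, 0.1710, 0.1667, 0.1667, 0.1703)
B

Both distributions are close to uniform, making this a harder comparison.

H(A) = 2.5563 bits
H(B) = 2.5845 bits

The distribution closer to uniform has higher entropy.
Answer: B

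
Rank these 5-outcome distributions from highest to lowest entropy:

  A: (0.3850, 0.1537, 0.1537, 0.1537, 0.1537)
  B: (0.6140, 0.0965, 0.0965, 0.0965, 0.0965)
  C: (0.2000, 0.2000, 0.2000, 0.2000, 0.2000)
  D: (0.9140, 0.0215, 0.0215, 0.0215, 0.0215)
C > A > B > D

Key insight: Entropy is maximized by uniform distributions and minimized by concentrated distributions.

Entropies:
  H(A) = 2.1915 bits
  H(B) = 1.7342 bits
  H(C) = 2.3219 bits
  H(D) = 0.5950 bits

Ranking: C > A > B > D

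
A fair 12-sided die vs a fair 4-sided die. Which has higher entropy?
12-sided die

Both are uniform distributions; for uniform over n outcomes, H = log₂(n). H(12-sided) = log₂(12) = 3.585 bits and H(4-sided) = log₂(4) = 2.000 bits. More outcomes in a uniform distribution means higher entropy.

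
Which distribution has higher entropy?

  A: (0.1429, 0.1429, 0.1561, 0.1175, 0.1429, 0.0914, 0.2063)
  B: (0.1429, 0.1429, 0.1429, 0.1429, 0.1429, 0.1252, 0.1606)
B

Both distributions are close to uniform, making this a harder comparison.

H(A) = 2.7699 bits
H(B) = 2.8042 bits

The distribution closer to uniform has higher entropy.
Answer: B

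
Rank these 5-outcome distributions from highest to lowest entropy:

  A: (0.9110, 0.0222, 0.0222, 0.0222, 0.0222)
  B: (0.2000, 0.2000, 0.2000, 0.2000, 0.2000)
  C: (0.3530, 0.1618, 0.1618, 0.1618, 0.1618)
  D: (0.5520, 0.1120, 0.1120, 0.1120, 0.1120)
B > C > D > A

Key insight: Entropy is maximized by uniform distributions and minimized by concentrated distributions.

Entropies:
  H(A) = 0.6111 bits
  H(B) = 2.3219 bits
  H(C) = 2.2307 bits
  H(D) = 1.8882 bits

Ranking: B > C > D > A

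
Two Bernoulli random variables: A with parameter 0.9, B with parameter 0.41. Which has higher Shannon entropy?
B

For binary distributions, entropy is maximized at p=0.5 and decreases as p moves toward 0 or 1.

H(A) = H(0.9) = 0.4690 bits
H(B) = H(0.41) = 0.9765 bits

Distribution B (p=0.41) is closer to uniform (p=0.5), so it has higher entropy.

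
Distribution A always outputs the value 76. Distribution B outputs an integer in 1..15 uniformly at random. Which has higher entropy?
B

A is deterministic, so H(A) = 0. B is uniform over 15 outcomes, so H(B) = log₂(15) = 3.907 bits. Any distribution with genuine randomness has higher entropy than a deterministic one.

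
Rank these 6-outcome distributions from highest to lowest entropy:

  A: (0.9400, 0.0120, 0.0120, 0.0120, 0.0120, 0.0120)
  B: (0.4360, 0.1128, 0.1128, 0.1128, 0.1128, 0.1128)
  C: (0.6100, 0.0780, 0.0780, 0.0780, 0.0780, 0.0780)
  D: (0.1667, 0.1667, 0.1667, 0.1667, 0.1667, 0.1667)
D > B > C > A

Key insight: Entropy is maximized by uniform distributions and minimized by concentrated distributions.

Entropies:
  H(A) = 0.4668 bits
  H(B) = 2.2977 bits
  H(C) = 1.8704 bits
  H(D) = 2.5850 bits

Ranking: D > B > C > A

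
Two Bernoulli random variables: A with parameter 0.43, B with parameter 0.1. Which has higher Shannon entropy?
A

For binary distributions, entropy is maximized at p=0.5 and decreases as p moves toward 0 or 1.

H(A) = H(0.43) = 0.9858 bits
H(B) = H(0.1) = 0.4690 bits

Distribution A (p=0.43) is closer to uniform (p=0.5), so it has higher entropy.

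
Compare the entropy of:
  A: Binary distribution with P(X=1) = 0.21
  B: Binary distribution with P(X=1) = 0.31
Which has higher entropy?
B

For binary distributions, entropy is maximized at p=0.5 and decreases as p moves toward 0 or 1.

H(A) = H(0.21) = 0.7415 bits
H(B) = H(0.31) = 0.8932 bits

Distribution B (p=0.31) is closer to uniform (p=0.5), so it has higher entropy.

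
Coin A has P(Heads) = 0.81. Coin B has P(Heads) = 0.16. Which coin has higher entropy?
A

For binary distributions, entropy is maximized at p=0.5 and decreases as p moves toward 0 or 1.

H(A) = H(0.81) = 0.7015 bits
H(B) = H(0.16) = 0.6343 bits

Distribution A (p=0.81) is closer to uniform (p=0.5), so it has higher entropy.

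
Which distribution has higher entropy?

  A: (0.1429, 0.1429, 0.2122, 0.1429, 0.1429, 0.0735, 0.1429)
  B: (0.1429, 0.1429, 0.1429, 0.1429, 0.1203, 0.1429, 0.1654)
B

Both distributions are close to uniform, making this a harder comparison.

H(A) = 2.7567 bits
H(B) = 2.8022 bits

The distribution closer to uniform has higher entropy.
Answer: B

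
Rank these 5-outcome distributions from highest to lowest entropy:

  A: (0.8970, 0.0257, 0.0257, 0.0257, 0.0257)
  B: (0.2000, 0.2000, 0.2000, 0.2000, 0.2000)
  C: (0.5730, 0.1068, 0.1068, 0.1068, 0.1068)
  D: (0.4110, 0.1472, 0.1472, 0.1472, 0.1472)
B > D > C > A

Key insight: Entropy is maximized by uniform distributions and minimized by concentrated distributions.

Entropies:
  H(A) = 0.6844 bits
  H(B) = 2.3219 bits
  H(C) = 1.8386 bits
  H(D) = 2.1550 bits

Ranking: B > D > C > A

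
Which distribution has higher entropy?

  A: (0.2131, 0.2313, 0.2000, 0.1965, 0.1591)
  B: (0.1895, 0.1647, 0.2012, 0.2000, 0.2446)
A

Both distributions are close to uniform, making this a harder comparison.

H(A) = 2.3114 bits
H(B) = 2.3101 bits

The distribution closer to uniform has higher entropy.
Answer: A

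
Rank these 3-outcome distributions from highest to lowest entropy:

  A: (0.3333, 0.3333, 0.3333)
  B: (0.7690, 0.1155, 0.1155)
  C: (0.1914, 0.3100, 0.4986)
A > C > B

Key insight: Entropy is maximized by uniform distributions and minimized by concentrated distributions.

- Uniform distributions have maximum entropy log₂(3) = 1.5850 bits
- The more "peaked" or concentrated a distribution, the lower its entropy

Entropies:
  H(A) = 1.5850 bits
  H(B) = 1.0108 bits
  H(C) = 1.4810 bits

Ranking: A > C > B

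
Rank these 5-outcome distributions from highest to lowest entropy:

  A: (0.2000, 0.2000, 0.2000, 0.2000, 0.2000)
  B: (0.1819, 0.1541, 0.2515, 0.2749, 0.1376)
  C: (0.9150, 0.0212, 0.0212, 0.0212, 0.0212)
A > B > C

Key insight: Entropy is maximized by uniform distributions and minimized by concentrated distributions.

- Uniform distributions have maximum entropy log₂(5) = 2.3219 bits
- The more "peaked" or concentrated a distribution, the lower its entropy

Entropies:
  H(A) = 2.3219 bits
  H(B) = 2.2697 bits
  H(C) = 0.5896 bits

Ranking: A > B > C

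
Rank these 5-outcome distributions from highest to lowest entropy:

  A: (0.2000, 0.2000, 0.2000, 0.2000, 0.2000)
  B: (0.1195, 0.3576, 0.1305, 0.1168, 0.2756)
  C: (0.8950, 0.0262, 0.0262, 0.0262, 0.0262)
A > B > C

Key insight: Entropy is maximized by uniform distributions and minimized by concentrated distributions.

- Uniform distributions have maximum entropy log₂(5) = 2.3219 bits
- The more "peaked" or concentrated a distribution, the lower its entropy

Entropies:
  H(A) = 2.3219 bits
  H(B) = 2.1544 bits
  H(C) = 0.6946 bits

Ranking: A > B > C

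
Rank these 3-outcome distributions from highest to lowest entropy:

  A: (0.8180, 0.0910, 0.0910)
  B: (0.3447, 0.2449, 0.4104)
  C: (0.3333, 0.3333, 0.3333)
C > B > A

Key insight: Entropy is maximized by uniform distributions and minimized by concentrated distributions.

- Uniform distributions have maximum entropy log₂(3) = 1.5850 bits
- The more "peaked" or concentrated a distribution, the lower its entropy

Entropies:
  H(A) = 0.8664 bits
  H(B) = 1.5541 bits
  H(C) = 1.5850 bits

Ranking: C > B > A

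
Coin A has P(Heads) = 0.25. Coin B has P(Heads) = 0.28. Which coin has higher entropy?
B

For binary distributions, entropy is maximized at p=0.5 and decreases as p moves toward 0 or 1.

H(A) = H(0.25) = 0.8113 bits
H(B) = H(0.28) = 0.8555 bits

Distribution B (p=0.28) is closer to uniform (p=0.5), so it has higher entropy.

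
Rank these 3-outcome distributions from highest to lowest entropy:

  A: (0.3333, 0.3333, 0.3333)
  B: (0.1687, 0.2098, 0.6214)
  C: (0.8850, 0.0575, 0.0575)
A > B > C

Key insight: Entropy is maximized by uniform distributions and minimized by concentrated distributions.

- Uniform distributions have maximum entropy log₂(3) = 1.5850 bits
- The more "peaked" or concentrated a distribution, the lower its entropy

Entropies:
  H(A) = 1.5850 bits
  H(B) = 1.3324 bits
  H(C) = 0.6298 bits

Ranking: A > B > C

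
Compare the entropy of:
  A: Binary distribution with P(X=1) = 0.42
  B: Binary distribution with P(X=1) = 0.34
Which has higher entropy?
A

For binary distributions, entropy is maximized at p=0.5 and decreases as p moves toward 0 or 1.

H(A) = H(0.42) = 0.9815 bits
H(B) = H(0.34) = 0.9248 bits

Distribution A (p=0.42) is closer to uniform (p=0.5), so it has higher entropy.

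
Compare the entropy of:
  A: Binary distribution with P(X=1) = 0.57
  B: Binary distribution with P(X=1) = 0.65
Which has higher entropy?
A

For binary distributions, entropy is maximized at p=0.5 and decreases as p moves toward 0 or 1.

H(A) = H(0.57) = 0.9858 bits
H(B) = H(0.65) = 0.9341 bits

Distribution A (p=0.57) is closer to uniform (p=0.5), so it has higher entropy.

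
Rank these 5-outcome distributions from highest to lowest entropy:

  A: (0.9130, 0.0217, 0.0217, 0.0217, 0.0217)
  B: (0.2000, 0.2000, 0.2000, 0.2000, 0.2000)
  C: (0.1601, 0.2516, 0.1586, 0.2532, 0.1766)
B > C > A

Key insight: Entropy is maximized by uniform distributions and minimized by concentrated distributions.

- Uniform distributions have maximum entropy log₂(5) = 2.3219 bits
- The more "peaked" or concentrated a distribution, the lower its entropy

Entropies:
  H(A) = 0.6004 bits
  H(B) = 2.3219 bits
  H(C) = 2.2887 bits

Ranking: B > C > A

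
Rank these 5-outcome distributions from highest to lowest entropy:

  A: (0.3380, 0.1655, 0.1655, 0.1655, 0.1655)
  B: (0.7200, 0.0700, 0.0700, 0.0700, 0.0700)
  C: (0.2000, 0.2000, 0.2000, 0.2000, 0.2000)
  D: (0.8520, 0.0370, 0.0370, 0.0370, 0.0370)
C > A > B > D

Key insight: Entropy is maximized by uniform distributions and minimized by concentrated distributions.

Entropies:
  H(A) = 2.2469 bits
  H(B) = 1.4155 bits
  H(C) = 2.3219 bits
  H(D) = 0.9008 bits

Ranking: C > A > B > D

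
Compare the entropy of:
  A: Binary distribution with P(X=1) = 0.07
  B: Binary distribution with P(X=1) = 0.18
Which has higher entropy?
B

For binary distributions, entropy is maximized at p=0.5 and decreases as p moves toward 0 or 1.

H(A) = H(0.07) = 0.3659 bits
H(B) = H(0.18) = 0.6801 bits

Distribution B (p=0.18) is closer to uniform (p=0.5), so it has higher entropy.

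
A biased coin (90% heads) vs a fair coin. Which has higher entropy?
Fair coin

The fair coin is uniform (p=0.5), maximizing binary entropy at 1 bit. The biased coin has H(0.90) ≈ 0.469 bits — its outcome is more predictable, so its entropy is lower.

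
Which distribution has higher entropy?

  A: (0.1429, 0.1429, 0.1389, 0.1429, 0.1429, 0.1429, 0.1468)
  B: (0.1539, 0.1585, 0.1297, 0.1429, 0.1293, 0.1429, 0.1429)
A

Both distributions are close to uniform, making this a harder comparison.

H(A) = 2.8072 bits
H(B) = 2.8037 bits

The distribution closer to uniform has higher entropy.
Answer: A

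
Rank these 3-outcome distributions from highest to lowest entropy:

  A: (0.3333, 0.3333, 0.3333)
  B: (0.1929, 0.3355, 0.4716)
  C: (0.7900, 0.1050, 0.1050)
A > B > C

Key insight: Entropy is maximized by uniform distributions and minimized by concentrated distributions.

- Uniform distributions have maximum entropy log₂(3) = 1.5850 bits
- The more "peaked" or concentrated a distribution, the lower its entropy

Entropies:
  H(A) = 1.5850 bits
  H(B) = 1.4980 bits
  H(C) = 0.9515 bits

Ranking: A > B > C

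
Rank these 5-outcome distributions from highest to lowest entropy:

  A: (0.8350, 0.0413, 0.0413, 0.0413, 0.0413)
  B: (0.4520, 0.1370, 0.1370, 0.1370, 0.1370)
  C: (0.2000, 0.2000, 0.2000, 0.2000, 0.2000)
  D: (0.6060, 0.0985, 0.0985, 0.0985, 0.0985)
C > B > D > A

Key insight: Entropy is maximized by uniform distributions and minimized by concentrated distributions.

Entropies:
  H(A) = 0.9761 bits
  H(B) = 2.0893 bits
  H(C) = 2.3219 bits
  H(D) = 1.7553 bits

Ranking: C > B > D > A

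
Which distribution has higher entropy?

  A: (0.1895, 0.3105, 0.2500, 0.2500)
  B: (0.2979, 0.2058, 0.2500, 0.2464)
B

Both distributions are close to uniform, making this a harder comparison.

H(A) = 1.9786 bits
H(B) = 1.9877 bits

The distribution closer to uniform has higher entropy.
Answer: B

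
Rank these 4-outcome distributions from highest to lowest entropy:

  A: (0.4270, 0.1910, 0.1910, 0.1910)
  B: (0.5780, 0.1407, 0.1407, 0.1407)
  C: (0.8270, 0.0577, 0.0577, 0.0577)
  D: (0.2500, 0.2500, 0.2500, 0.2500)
D > A > B > C

Key insight: Entropy is maximized by uniform distributions and minimized by concentrated distributions.

Entropies:
  H(A) = 1.8928 bits
  H(B) = 1.6512 bits
  H(C) = 0.9387 bits
  H(D) = 2.0000 bits

Ranking: D > A > B > C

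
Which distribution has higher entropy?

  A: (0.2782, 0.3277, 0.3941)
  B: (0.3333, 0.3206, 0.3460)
B

Both distributions are close to uniform, making this a harder comparison.

H(A) = 1.5704 bits
H(B) = 1.5843 bits

The distribution closer to uniform has higher entropy.
Answer: B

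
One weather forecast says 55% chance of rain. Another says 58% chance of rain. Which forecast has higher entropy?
55% forecast

Treat each forecast as a Bernoulli distribution. Binary entropy is maximized at p=0.5 and falls off symmetrically toward 0 or 1. The 55% forecast is closer to 50%, so it is more uncertain. H(55%) ≈ 0.993 bits, H(58%) ≈ 0.981 bits.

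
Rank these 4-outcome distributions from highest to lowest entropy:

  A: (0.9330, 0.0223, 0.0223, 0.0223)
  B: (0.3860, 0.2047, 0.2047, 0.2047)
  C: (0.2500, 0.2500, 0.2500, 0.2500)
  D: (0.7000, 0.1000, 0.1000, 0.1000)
C > B > D > A

Key insight: Entropy is maximized by uniform distributions and minimized by concentrated distributions.

Entropies:
  H(A) = 0.4608 bits
  H(B) = 1.9353 bits
  H(C) = 2.0000 bits
  H(D) = 1.3568 bits

Ranking: C > B > D > A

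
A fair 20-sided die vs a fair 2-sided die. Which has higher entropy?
20-sided die

Both are uniform distributions; for uniform over n outcomes, H = log₂(n). H(20-sided) = log₂(20) = 4.322 bits and H(2-sided) = log₂(2) = 1.000 bits. More outcomes in a uniform distribution means higher entropy.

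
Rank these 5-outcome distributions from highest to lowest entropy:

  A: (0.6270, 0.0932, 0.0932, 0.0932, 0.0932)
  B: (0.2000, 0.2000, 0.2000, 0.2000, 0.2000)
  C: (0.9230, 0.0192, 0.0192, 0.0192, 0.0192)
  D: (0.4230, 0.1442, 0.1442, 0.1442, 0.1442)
B > D > A > C

Key insight: Entropy is maximized by uniform distributions and minimized by concentrated distributions.

Entropies:
  H(A) = 1.6989 bits
  H(B) = 2.3219 bits
  H(C) = 0.5455 bits
  H(D) = 2.1368 bits

Ranking: B > D > A > C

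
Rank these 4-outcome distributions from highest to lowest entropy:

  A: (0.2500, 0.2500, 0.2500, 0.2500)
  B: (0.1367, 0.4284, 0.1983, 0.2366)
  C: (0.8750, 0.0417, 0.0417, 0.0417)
A > B > C

Key insight: Entropy is maximized by uniform distributions and minimized by concentrated distributions.

- Uniform distributions have maximum entropy log₂(4) = 2.0000 bits
- The more "peaked" or concentrated a distribution, the lower its entropy

Entropies:
  H(A) = 2.0000 bits
  H(B) = 1.8713 bits
  H(C) = 0.7417 bits

Ranking: A > B > C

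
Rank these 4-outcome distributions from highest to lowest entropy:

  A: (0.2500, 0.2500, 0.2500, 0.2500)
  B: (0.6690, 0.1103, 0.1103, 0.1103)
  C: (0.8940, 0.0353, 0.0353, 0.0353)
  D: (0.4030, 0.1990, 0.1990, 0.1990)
A > D > B > C

Key insight: Entropy is maximized by uniform distributions and minimized by concentrated distributions.

Entropies:
  H(A) = 2.0000 bits
  H(B) = 1.4406 bits
  H(C) = 0.6557 bits
  H(D) = 1.9189 bits

Ranking: A > D > B > C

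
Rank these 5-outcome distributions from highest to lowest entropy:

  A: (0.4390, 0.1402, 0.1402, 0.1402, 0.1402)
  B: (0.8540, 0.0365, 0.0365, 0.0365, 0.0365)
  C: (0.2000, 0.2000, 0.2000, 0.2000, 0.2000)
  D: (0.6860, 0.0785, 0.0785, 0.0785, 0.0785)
C > A > D > B

Key insight: Entropy is maximized by uniform distributions and minimized by concentrated distributions.

Entropies:
  H(A) = 2.1112 bits
  H(B) = 0.8917 bits
  H(C) = 2.3219 bits
  H(D) = 1.5257 bits

Ranking: C > A > D > B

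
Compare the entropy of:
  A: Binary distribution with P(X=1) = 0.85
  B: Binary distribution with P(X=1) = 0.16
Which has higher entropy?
B

For binary distributions, entropy is maximized at p=0.5 and decreases as p moves toward 0 or 1.

H(A) = H(0.85) = 0.6098 bits
H(B) = H(0.16) = 0.6343 bits

Distribution B (p=0.16) is closer to uniform (p=0.5), so it has higher entropy.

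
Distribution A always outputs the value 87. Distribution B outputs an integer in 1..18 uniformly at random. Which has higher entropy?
B

A is deterministic, so H(A) = 0. B is uniform over 18 outcomes, so H(B) = log₂(18) = 4.170 bits. Any distribution with genuine randomness has higher entropy than a deterministic one.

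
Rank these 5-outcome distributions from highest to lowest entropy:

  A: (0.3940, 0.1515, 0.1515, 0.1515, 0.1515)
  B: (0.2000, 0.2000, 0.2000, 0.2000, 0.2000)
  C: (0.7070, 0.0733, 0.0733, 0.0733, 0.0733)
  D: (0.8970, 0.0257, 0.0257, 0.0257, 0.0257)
B > A > C > D

Key insight: Entropy is maximized by uniform distributions and minimized by concentrated distributions.

Entropies:
  H(A) = 2.1793 bits
  H(B) = 2.3219 bits
  H(C) = 1.4586 bits
  H(D) = 0.6844 bits

Ranking: B > A > C > D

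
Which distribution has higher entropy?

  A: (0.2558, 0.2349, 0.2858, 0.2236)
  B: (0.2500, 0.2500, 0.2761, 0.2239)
B

Both distributions are close to uniform, making this a harder comparison.

H(A) = 1.9936 bits
H(B) = 1.9961 bits

The distribution closer to uniform has higher entropy.
Answer: B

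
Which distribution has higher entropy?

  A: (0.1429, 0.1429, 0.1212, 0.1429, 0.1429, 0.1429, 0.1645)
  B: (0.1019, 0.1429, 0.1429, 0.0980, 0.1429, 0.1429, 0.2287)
A

Both distributions are close to uniform, making this a harder comparison.

H(A) = 2.8026 bits
H(B) = 2.7551 bits

The distribution closer to uniform has higher entropy.
Answer: A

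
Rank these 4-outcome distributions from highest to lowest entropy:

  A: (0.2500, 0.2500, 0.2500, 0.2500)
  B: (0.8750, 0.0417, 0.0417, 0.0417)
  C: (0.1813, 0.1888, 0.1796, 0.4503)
A > C > B

Key insight: Entropy is maximized by uniform distributions and minimized by concentrated distributions.

- Uniform distributions have maximum entropy log₂(4) = 2.0000 bits
- The more "peaked" or concentrated a distribution, the lower its entropy

Entropies:
  H(A) = 2.0000 bits
  H(B) = 0.7417 bits
  H(C) = 1.8639 bits

Ranking: A > C > B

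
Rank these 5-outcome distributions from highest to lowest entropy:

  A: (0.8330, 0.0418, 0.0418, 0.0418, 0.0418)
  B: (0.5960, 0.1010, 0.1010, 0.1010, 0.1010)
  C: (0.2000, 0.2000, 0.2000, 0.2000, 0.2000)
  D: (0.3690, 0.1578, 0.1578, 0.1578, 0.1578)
C > D > B > A

Key insight: Entropy is maximized by uniform distributions and minimized by concentrated distributions.

Entropies:
  H(A) = 0.9848 bits
  H(B) = 1.7812 bits
  H(C) = 2.3219 bits
  H(D) = 2.2119 bits

Ranking: C > D > B > A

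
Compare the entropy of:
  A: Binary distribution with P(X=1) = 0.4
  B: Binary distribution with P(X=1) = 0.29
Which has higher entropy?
A

For binary distributions, entropy is maximized at p=0.5 and decreases as p moves toward 0 or 1.

H(A) = H(0.4) = 0.9710 bits
H(B) = H(0.29) = 0.8687 bits

Distribution A (p=0.4) is closer to uniform (p=0.5), so it has higher entropy.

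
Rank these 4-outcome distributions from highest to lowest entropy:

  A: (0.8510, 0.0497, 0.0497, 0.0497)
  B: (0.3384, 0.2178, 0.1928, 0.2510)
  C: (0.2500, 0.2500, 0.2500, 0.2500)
C > B > A

Key insight: Entropy is maximized by uniform distributions and minimized by concentrated distributions.

- Uniform distributions have maximum entropy log₂(4) = 2.0000 bits
- The more "peaked" or concentrated a distribution, the lower its entropy

Entropies:
  H(A) = 0.8435 bits
  H(B) = 1.9663 bits
  H(C) = 2.0000 bits

Ranking: C > B > A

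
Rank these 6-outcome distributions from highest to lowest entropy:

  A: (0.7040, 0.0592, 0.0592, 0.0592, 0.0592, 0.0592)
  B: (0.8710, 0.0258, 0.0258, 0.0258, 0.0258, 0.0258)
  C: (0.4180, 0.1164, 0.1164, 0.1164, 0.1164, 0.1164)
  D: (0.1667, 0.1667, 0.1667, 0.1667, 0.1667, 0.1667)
D > C > A > B

Key insight: Entropy is maximized by uniform distributions and minimized by concentrated distributions.

Entropies:
  H(A) = 1.5636 bits
  H(B) = 0.8542 bits
  H(C) = 2.3319 bits
  H(D) = 2.5850 bits

Ranking: D > C > A > B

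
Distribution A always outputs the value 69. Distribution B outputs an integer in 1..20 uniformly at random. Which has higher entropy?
B

A is deterministic, so H(A) = 0. B is uniform over 20 outcomes, so H(B) = log₂(20) = 4.322 bits. Any distribution with genuine randomness has higher entropy than a deterministic one.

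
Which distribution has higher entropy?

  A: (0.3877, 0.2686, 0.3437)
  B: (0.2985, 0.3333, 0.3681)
B

Both distributions are close to uniform, making this a harder comparison.

H(A) = 1.5689 bits
H(B) = 1.5797 bits

The distribution closer to uniform has higher entropy.
Answer: B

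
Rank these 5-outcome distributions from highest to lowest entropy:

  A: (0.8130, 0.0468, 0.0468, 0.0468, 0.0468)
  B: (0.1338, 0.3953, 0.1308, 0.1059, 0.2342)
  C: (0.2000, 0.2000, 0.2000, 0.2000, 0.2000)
C > B > A

Key insight: Entropy is maximized by uniform distributions and minimized by concentrated distributions.

- Uniform distributions have maximum entropy log₂(5) = 2.3219 bits
- The more "peaked" or concentrated a distribution, the lower its entropy

Entropies:
  H(A) = 1.0692 bits
  H(B) = 2.1349 bits
  H(C) = 2.3219 bits

Ranking: C > B > A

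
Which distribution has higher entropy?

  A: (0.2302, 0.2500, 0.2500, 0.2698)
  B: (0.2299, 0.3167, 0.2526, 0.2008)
A

Both distributions are close to uniform, making this a harder comparison.

H(A) = 1.9977 bits
H(B) = 1.9795 bits

The distribution closer to uniform has higher entropy.
Answer: A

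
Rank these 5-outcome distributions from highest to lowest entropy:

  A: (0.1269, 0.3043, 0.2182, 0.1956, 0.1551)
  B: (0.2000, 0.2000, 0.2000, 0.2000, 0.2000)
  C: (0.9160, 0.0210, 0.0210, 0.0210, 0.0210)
B > A > C

Key insight: Entropy is maximized by uniform distributions and minimized by concentrated distributions.

- Uniform distributions have maximum entropy log₂(5) = 2.3219 bits
- The more "peaked" or concentrated a distribution, the lower its entropy

Entropies:
  H(A) = 2.2568 bits
  H(B) = 2.3219 bits
  H(C) = 0.5841 bits

Ranking: B > A > C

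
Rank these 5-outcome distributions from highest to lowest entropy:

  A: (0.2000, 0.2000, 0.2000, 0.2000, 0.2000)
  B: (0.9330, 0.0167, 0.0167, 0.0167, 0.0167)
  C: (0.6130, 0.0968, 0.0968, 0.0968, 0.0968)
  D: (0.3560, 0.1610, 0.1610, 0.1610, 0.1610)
A > D > C > B

Key insight: Entropy is maximized by uniform distributions and minimized by concentrated distributions.

Entropies:
  H(A) = 2.3219 bits
  H(B) = 0.4886 bits
  H(C) = 1.7368 bits
  H(D) = 2.2273 bits

Ranking: A > D > C > B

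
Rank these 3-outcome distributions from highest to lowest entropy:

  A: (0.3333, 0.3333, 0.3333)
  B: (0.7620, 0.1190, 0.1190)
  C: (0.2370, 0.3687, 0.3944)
A > C > B

Key insight: Entropy is maximized by uniform distributions and minimized by concentrated distributions.

- Uniform distributions have maximum entropy log₂(3) = 1.5850 bits
- The more "peaked" or concentrated a distribution, the lower its entropy

Entropies:
  H(A) = 1.5850 bits
  H(B) = 1.0297 bits
  H(C) = 1.5524 bits

Ranking: A > C > B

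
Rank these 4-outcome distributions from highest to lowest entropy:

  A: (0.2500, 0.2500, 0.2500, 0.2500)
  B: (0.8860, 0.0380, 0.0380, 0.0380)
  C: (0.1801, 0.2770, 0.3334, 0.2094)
A > C > B

Key insight: Entropy is maximized by uniform distributions and minimized by concentrated distributions.

- Uniform distributions have maximum entropy log₂(4) = 2.0000 bits
- The more "peaked" or concentrated a distribution, the lower its entropy

Entropies:
  H(A) = 2.0000 bits
  H(B) = 0.6926 bits
  H(C) = 1.9592 bits

Ranking: A > C > B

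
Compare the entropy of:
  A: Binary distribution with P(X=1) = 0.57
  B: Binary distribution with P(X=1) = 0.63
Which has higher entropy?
A

For binary distributions, entropy is maximized at p=0.5 and decreases as p moves toward 0 or 1.

H(A) = H(0.57) = 0.9858 bits
H(B) = H(0.63) = 0.9507 bits

Distribution A (p=0.57) is closer to uniform (p=0.5), so it has higher entropy.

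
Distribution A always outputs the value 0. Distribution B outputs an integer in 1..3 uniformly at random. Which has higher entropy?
B

A is deterministic, so H(A) = 0. B is uniform over 3 outcomes, so H(B) = log₂(3) = 1.585 bits. Any distribution with genuine randomness has higher entropy than a deterministic one.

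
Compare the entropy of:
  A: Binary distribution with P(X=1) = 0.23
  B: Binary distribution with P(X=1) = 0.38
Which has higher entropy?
B

For binary distributions, entropy is maximized at p=0.5 and decreases as p moves toward 0 or 1.

H(A) = H(0.23) = 0.7780 bits
H(B) = H(0.38) = 0.9580 bits

Distribution B (p=0.38) is closer to uniform (p=0.5), so it has higher entropy.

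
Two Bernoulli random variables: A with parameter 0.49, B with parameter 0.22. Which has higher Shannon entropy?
A

For binary distributions, entropy is maximized at p=0.5 and decreases as p moves toward 0 or 1.

H(A) = H(0.49) = 0.9997 bits
H(B) = H(0.22) = 0.7602 bits

Distribution A (p=0.49) is closer to uniform (p=0.5), so it has higher entropy.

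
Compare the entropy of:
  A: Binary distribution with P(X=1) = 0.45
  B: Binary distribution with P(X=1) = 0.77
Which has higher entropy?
A

For binary distributions, entropy is maximized at p=0.5 and decreases as p moves toward 0 or 1.

H(A) = H(0.45) = 0.9928 bits
H(B) = H(0.77) = 0.7780 bits

Distribution A (p=0.45) is closer to uniform (p=0.5), so it has higher entropy.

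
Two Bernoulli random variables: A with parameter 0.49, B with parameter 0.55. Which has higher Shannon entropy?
A

For binary distributions, entropy is maximized at p=0.5 and decreases as p moves toward 0 or 1.

H(A) = H(0.49) = 0.9997 bits
H(B) = H(0.55) = 0.9928 bits

Distribution A (p=0.49) is closer to uniform (p=0.5), so it has higher entropy.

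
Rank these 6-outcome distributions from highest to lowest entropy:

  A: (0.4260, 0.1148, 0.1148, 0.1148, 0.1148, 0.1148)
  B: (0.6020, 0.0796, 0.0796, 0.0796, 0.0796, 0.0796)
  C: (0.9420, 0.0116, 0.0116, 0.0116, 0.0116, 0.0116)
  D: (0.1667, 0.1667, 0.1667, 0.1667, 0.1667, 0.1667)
D > A > B > C

Key insight: Entropy is maximized by uniform distributions and minimized by concentrated distributions.

Entropies:
  H(A) = 2.3169 bits
  H(B) = 1.8939 bits
  H(C) = 0.4541 bits
  H(D) = 2.5850 bits

Ranking: D > A > B > C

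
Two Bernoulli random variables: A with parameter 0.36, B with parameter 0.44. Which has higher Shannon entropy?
B

For binary distributions, entropy is maximized at p=0.5 and decreases as p moves toward 0 or 1.

H(A) = H(0.36) = 0.9427 bits
H(B) = H(0.44) = 0.9896 bits

Distribution B (p=0.44) is closer to uniform (p=0.5), so it has higher entropy.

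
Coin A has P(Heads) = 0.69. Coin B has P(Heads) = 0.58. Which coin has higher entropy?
B

For binary distributions, entropy is maximized at p=0.5 and decreases as p moves toward 0 or 1.

H(A) = H(0.69) = 0.8932 bits
H(B) = H(0.58) = 0.9815 bits

Distribution B (p=0.58) is closer to uniform (p=0.5), so it has higher entropy.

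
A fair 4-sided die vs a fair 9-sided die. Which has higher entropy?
9-sided die

Both are uniform distributions; for uniform over n outcomes, H = log₂(n). H(4-sided) = log₂(4) = 2.000 bits and H(9-sided) = log₂(9) = 3.170 bits. More outcomes in a uniform distribution means higher entropy.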